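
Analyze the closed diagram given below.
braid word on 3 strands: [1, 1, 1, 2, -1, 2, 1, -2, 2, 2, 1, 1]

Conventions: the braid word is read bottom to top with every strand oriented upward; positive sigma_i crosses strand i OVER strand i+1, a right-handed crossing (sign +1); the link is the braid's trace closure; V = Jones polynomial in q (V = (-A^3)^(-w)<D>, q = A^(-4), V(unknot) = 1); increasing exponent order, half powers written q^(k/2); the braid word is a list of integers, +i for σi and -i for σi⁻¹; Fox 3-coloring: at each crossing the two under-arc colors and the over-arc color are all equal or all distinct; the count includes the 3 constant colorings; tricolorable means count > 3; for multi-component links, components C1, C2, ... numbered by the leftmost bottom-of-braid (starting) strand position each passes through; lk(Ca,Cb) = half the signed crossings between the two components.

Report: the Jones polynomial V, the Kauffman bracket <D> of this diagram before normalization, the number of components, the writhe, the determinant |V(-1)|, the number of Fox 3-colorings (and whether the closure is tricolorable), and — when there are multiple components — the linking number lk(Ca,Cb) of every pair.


V(q) = q^3 + 2q^5 - q^6 + 2q^7 - 2q^8 + 2q^9 - q^10 + q^11
bracket: A^-20 - A^-16 + 2A^-12 - 2A^-8 + 2A^-4 - 1 + 2A^4 + A^12, w = +8
3 components, writhe +8, over 12 crossings
lk(C1,C2) = +3
linking number lk(C1,C3) = +1
lk(C2,C3): 0
det 12, colorings 9 of 3^12 — tricolorable
observation: w = +8 (over 12 crossings) is diagram-only; (-A^3)^(-8) removes it from V


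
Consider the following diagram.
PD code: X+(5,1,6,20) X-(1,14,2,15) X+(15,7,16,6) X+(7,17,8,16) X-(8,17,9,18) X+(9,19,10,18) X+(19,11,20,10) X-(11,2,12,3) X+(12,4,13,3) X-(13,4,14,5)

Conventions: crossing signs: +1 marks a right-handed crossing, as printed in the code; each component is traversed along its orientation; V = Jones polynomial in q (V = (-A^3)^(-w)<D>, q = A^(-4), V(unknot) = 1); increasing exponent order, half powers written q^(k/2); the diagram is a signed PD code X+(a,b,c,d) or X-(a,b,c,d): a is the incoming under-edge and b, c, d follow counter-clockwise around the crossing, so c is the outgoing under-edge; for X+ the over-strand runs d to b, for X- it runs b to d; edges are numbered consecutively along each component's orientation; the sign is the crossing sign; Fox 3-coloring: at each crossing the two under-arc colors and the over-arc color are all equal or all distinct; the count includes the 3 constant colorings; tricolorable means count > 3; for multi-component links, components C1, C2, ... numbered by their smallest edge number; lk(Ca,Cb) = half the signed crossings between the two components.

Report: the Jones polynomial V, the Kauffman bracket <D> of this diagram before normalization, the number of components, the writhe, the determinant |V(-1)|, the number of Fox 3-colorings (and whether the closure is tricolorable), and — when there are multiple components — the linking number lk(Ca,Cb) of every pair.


V(q) = q^-1 - 1 + 2q - 2q^2 + 2q^3 - 2q^4 + q^5
bracket: A^-14 - 2A^-10 + 2A^-6 - 2A^-2 + 2A^2 - A^6 + A^10, w = +2
1 component, writhe +2, over 10 crossings
det 11, colorings 3 of 3^10 — not tricolorable
observation: w = +2 shifts under R1 moves; the (-A^3)^(-2) factor cancels that in V


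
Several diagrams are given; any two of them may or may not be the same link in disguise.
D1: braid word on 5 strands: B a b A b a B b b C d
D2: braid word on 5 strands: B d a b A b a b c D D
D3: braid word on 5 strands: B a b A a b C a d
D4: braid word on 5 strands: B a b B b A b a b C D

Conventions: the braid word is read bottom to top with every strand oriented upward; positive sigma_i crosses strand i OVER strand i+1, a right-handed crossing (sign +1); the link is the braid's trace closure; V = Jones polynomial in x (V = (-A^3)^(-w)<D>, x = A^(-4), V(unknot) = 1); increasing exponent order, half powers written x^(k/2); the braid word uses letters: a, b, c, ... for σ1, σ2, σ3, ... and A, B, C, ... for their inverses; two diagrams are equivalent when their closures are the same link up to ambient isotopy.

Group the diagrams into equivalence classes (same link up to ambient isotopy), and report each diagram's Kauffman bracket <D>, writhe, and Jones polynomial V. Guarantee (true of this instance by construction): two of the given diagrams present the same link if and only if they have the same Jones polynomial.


grouping into links: {D1, D2, D3, D4}
V(D1) = -x^(1/2) + x^(3/2) - x^(5/2) - x^(9/2)  (w +3, c 11, <D> = A^-9 + A^-1 - A^3 + A^7)
D2 (bracket A^-9 + A^-1 - A^3 + A^7; 11 crossings at w = +3): V = -x^(1/2) + x^(3/2) - x^(5/2) - x^(9/2)
V(D3) = -x^(1/2) + x^(3/2) - x^(5/2) - x^(9/2)  (w +3, c 9, <D> = A^-9 + A^-1 - A^3 + A^7)
V(D4) = -x^(1/2) + x^(3/2) - x^(5/2) - x^(9/2)  [11 crossings, <D> = A^-15 + A^-7 - A^-3 + A, w = +1]
why: one V(x) for all 4 diagrams — one class (guaranteed)


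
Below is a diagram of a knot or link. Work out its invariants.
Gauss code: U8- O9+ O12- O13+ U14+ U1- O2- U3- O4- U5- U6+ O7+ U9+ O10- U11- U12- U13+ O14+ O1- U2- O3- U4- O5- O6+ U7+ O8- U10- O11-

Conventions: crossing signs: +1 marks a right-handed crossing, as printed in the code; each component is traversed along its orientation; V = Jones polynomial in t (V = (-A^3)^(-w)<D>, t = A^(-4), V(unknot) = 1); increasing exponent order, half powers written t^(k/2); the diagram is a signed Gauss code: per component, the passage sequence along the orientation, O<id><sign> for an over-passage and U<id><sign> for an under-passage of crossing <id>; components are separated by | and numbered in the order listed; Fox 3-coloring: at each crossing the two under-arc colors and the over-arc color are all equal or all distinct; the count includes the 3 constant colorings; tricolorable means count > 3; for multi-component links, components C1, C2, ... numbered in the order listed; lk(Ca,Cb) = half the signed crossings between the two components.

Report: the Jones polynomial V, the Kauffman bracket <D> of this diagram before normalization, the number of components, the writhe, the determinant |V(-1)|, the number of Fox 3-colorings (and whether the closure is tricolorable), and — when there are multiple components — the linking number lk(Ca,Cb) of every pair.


V(t) = -t^-6 + t^-5 - t^-4 + 2t^-3 - t^-2 + t^-1
bracket: A^-8 - A^-4 + 2 - A^4 + A^8 - A^12, w = -4
1 component, writhe -4, over 14 crossings
det 7, colorings 3 of 3^14 — not tricolorable
observation: |V(-1)| = 7: so not tricolorable, since 3 does not divide 7


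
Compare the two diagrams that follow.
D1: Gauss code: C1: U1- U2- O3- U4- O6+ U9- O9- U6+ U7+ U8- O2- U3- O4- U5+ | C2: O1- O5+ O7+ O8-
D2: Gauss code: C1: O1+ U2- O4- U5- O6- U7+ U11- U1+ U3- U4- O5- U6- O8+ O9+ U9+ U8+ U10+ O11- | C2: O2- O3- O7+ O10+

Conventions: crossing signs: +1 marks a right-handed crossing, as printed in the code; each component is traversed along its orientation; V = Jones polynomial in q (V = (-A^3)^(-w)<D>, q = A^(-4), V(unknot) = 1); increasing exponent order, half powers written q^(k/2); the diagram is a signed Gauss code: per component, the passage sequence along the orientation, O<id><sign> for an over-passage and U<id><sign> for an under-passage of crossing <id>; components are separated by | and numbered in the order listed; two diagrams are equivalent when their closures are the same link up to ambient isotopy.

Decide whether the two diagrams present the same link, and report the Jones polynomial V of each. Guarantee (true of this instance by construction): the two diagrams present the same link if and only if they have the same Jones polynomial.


equivalent: yes
V(D1) = q^(-9/2) - q^(-5/2) - q^(-3/2) - q^(-1/2)  (w -3, c 9, <D> = A^-7 + A^-3 + A - A^9)
V(D2) = q^(-9/2) - q^(-5/2) - q^(-3/2) - q^(-1/2)  [11 crossings, <D> = A^-1 + A^3 + A^7 - A^15, w = -1]
key observation: Reidemeister moves carry D1 (9 crossings) to D2 (11)


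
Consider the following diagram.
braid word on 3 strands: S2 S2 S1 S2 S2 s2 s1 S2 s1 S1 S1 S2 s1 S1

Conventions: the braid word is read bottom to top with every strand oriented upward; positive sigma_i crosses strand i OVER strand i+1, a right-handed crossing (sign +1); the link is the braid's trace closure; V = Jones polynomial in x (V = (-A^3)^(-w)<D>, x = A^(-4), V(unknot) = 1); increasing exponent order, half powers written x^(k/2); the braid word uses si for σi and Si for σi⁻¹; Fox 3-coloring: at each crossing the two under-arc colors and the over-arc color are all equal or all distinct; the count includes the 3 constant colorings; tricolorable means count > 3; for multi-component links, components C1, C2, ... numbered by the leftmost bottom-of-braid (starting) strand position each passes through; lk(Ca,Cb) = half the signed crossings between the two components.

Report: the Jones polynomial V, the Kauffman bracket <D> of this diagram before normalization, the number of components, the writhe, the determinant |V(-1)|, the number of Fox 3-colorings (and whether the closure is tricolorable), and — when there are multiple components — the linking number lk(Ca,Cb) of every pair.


V(x) = 2x^-6 + x^-4 + x^-2
bracket: A^-10 + A^-2 + 2A^6, w = -6
3 components, writhe -6, over 14 crossings
lk(C1,C2) = -1
linking number lk(C1,C3) = -1
lk(C2,C3): -1
det 4, colorings 3 of 3^14 — not tricolorable
observation: summing lk over 3 pairs gives -3


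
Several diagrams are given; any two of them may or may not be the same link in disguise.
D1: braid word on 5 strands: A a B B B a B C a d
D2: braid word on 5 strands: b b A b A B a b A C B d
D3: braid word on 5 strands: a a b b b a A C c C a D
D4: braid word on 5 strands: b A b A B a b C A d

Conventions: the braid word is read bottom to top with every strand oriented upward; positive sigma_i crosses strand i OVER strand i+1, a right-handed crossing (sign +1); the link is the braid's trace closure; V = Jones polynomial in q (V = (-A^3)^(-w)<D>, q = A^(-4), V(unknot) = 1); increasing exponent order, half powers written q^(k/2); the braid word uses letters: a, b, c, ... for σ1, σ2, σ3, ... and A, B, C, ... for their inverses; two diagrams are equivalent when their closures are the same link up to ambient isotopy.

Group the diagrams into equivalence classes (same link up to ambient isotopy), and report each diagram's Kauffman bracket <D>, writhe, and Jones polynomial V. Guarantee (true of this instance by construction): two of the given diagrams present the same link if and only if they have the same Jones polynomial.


grouping into links: {D1} | {D2, D4} | {D3}
V(D1) = q^-5 - 2q^-4 + 2q^-3 - 2q^-2 + 2q^-1 - 1 + q  (w -2, c 10, <D> = A^-10 - A^-6 + 2A^-2 - 2A^2 + 2A^6 - 2A^10 + A^14)
D2 (bracket -A^-12 + 2A^-8 - 2A^-4 + 3 - 2A^4 + 2A^8 - A^12; 12 crossings at w = 0): V = -q^-3 + 2q^-2 - 2q^-1 + 3 - 2q + 2q^2 - q^3
D3 (bracket A^-20 - 2A^-16 + A^-12 - 2A^-8 + 2A^-4 + A^4; 12 crossings at w = +4): V = q^2 + 2q^4 - 2q^5 + q^6 - 2q^7 + q^8
V(D4) = -q^-3 + 2q^-2 - 2q^-1 + 3 - 2q + 2q^2 - q^3  [10 crossings, <D> = -A^-12 + 2A^-8 - 2A^-4 + 3 - 2A^4 + 2A^8 - A^12, w = 0]
why: V(q) takes 3 values over 4 diagrams, fixing the grouping


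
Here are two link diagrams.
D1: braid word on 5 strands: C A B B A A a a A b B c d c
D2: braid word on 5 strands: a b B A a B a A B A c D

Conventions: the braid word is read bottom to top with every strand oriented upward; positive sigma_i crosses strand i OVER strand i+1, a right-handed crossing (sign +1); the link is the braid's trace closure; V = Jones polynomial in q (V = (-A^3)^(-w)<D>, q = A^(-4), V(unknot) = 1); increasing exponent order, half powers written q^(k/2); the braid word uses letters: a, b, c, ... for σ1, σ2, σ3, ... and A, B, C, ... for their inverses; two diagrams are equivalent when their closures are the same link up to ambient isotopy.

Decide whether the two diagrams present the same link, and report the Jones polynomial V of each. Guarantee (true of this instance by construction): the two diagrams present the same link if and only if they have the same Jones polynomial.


equivalent: no
D1 (bracket A^-2 + 2A^6 + A^14; 14 crossings at w = -2): V = q^-5 + 2q^-3 + q^-1
D2 (bracket A^-6 + A^-2 + A^2 + A^6; 12 crossings at w = -2): V = q^-3 + q^-2 + q^-1 + 1
key observation: V(q) takes 2 values over 2 diagrams, fixing the grouping


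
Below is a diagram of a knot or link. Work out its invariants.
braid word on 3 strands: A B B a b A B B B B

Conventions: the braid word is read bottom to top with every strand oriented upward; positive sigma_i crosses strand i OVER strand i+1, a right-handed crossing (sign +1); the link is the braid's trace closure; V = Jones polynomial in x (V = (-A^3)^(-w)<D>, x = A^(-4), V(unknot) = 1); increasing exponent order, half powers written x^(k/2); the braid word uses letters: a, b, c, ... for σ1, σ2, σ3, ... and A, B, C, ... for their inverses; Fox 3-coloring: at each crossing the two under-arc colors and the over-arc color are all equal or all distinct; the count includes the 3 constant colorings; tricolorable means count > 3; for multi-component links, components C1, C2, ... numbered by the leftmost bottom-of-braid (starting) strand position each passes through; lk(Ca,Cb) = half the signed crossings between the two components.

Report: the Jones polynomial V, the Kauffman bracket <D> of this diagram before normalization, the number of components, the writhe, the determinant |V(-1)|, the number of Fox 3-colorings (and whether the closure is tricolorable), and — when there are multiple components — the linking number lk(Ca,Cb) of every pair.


V(x) = x^-8 - 2x^-7 + x^-6 - 2x^-5 + 2x^-4 + x^-2
bracket: A^-10 + 2A^-2 - 2A^2 + A^6 - 2A^10 + A^14, w = -6
1 component, writhe -6, over 10 crossings
det 9, colorings 27 of 3^10 — tricolorable
observation: |V(-1)| = 9: so tricolorable, since 3 divides 9


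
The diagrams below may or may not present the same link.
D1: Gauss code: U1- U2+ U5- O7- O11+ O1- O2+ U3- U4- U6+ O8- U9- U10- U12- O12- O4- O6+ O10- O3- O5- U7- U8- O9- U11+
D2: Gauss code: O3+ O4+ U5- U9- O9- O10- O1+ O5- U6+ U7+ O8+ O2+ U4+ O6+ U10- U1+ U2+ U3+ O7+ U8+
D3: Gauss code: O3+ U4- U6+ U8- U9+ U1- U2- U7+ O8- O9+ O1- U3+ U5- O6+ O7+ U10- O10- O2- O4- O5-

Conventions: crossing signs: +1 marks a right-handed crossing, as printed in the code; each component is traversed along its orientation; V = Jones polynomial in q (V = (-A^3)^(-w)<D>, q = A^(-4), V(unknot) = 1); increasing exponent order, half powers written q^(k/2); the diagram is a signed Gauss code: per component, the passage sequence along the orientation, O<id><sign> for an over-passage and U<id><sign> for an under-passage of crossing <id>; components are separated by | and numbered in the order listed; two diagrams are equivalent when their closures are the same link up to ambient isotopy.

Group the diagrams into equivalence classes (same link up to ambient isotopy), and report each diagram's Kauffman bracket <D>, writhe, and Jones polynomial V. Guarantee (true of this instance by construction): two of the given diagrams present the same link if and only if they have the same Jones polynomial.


equivalence classes: {D1} | {D2} | {D3}
D1 (bracket A^-14 - A^-10 + 2A^-6 - A^-2 + A^2 - A^6; 12 crossings at w = -6): V = -q^-6 + q^-5 - q^-4 + 2q^-3 - q^-2 + q^-1
V(D2) = q^2 + q^4 - q^5 + q^6 - q^7  (w +4, c 10, <D> = -A^-16 + A^-12 - A^-8 + A^-4 + A^4)
V(D3) = 1  [10 crossings, <D> = A^-6, w = -2]
key observation: 3 classes among 3 diagrams; unequal V(q) rules out equality


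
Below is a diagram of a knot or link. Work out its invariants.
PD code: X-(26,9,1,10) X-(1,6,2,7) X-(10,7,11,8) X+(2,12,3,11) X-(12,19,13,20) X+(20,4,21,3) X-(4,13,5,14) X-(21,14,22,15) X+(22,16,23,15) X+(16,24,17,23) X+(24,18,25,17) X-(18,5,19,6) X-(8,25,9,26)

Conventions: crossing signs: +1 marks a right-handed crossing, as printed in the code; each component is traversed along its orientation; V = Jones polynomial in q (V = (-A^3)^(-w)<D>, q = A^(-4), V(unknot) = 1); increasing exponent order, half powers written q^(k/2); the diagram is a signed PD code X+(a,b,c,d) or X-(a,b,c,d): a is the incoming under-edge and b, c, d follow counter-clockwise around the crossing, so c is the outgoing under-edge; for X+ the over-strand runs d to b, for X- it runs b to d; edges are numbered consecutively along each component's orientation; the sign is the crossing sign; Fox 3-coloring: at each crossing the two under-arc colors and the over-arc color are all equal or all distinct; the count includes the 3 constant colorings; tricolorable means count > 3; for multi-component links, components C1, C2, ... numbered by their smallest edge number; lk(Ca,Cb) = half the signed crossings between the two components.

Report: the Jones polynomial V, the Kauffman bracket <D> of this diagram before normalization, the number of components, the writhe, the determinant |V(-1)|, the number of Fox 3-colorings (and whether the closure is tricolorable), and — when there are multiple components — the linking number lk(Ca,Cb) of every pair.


V = -q^-5 + q^-4 - q^-3 + 2q^-2 - q^-1 + 2 - q
<D> = A^-13 - 2A^-9 + A^-5 - 2A^-1 + A^3 - A^7 + A^11 (w = -3)
1 component over 13 crossings, w = -3
9 Fox colorings among 3^13, |V(-1)| = 9: tricolorable
why: w = -3 shifts under R1 moves; the (-A^3)^(3) factor cancels that in V


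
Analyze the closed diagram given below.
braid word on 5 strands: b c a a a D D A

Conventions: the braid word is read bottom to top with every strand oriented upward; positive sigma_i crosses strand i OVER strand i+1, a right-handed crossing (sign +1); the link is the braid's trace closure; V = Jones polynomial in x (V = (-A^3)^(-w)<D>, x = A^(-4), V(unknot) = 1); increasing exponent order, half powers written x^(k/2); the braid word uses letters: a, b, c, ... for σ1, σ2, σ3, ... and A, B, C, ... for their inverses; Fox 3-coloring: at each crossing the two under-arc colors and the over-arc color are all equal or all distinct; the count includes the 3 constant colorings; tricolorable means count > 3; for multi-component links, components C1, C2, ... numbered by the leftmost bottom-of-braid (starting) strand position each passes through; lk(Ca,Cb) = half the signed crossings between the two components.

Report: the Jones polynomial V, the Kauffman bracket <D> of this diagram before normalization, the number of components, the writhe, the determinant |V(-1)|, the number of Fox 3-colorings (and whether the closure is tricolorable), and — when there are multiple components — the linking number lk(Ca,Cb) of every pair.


V = x^-2 + 2 + x^2
<D> = A^-2 + 2A^6 + A^14 (w = +2)
3 components over 8 crossings, w = +2
lk(C1,C2): +1
lk(C1,C3) = 0
linking number lk(C2,C3) = -1
3 Fox colorings among 3^8, |V(-1)| = 4: not tricolorable
why: the span of V is 4, within the link bound 8 + 3 - 1


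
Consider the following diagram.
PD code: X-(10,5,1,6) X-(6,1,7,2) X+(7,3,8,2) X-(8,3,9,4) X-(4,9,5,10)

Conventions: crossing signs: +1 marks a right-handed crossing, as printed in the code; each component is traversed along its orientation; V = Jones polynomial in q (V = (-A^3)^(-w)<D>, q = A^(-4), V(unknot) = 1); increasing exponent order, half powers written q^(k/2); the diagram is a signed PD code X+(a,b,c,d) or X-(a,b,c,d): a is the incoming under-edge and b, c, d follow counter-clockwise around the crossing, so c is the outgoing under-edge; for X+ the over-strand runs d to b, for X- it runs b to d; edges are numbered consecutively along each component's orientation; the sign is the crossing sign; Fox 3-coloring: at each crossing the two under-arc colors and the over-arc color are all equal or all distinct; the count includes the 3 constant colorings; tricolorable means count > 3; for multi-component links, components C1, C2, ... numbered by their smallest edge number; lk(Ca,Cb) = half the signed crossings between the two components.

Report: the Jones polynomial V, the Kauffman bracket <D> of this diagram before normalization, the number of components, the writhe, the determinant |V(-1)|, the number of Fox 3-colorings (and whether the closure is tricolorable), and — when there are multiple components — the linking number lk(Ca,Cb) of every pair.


Jones polynomial: V(q) = -q^-4 + q^-3 + q^-1
<D> = -A^-5 - A^3 + A^7; writhe -3
components 1, writhe -3 (5 crossings)
3-colorings: 9 of 3^5, det 3 — tricolorable
note: |V(-1)| = 3: so tricolorable, since 3 divides 3


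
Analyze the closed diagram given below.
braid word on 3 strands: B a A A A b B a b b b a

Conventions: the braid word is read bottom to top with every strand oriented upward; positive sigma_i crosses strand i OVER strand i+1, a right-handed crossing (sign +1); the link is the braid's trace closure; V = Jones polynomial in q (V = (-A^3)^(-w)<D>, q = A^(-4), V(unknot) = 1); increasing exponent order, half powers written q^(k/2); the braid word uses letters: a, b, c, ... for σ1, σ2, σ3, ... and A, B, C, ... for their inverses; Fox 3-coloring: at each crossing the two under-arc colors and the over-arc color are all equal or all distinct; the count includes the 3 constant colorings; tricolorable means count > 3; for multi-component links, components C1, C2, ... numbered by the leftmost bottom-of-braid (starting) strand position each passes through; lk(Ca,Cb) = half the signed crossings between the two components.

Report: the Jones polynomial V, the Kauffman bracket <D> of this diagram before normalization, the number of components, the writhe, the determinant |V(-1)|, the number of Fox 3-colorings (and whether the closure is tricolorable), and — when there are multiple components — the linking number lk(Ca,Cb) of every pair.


V(q) = q + q^3 - q^4
bracket: -A^-10 + A^-6 + A^2, w = +2
1 component, writhe +2, over 12 crossings
det 3, colorings 9 of 3^12 — tricolorable
observation: inverse pairs cancel, leaving σ2⁻¹ σ1⁻¹ σ2 σ2 σ2 σ1


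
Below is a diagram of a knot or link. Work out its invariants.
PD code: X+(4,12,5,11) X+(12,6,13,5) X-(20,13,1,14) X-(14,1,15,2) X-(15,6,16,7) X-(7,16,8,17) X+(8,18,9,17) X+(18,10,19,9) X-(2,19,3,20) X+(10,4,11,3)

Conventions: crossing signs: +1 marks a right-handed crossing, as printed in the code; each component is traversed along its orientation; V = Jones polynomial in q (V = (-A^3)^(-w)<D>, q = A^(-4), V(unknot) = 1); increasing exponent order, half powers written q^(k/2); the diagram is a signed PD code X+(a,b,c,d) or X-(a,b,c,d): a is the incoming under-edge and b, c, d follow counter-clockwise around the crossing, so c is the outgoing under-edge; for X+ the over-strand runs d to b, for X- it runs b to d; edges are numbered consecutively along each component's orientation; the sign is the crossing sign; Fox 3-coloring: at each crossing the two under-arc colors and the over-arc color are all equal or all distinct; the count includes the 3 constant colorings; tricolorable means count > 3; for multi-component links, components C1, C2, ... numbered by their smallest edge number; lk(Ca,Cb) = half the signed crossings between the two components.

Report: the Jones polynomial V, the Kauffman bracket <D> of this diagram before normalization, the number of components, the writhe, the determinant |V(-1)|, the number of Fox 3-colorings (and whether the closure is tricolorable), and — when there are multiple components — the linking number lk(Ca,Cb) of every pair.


V(q) = -q^-3 + q^-2 - q^-1 + 3 - q + q^2 - q^3
bracket: -A^-12 + A^-8 - A^-4 + 3 - A^4 + A^8 - A^12, w = 0
1 component, writhe 0, over 10 crossings
det 9, colorings 27 of 3^10 — tricolorable
observation: palindromic: swapping q for 1/q fixes V


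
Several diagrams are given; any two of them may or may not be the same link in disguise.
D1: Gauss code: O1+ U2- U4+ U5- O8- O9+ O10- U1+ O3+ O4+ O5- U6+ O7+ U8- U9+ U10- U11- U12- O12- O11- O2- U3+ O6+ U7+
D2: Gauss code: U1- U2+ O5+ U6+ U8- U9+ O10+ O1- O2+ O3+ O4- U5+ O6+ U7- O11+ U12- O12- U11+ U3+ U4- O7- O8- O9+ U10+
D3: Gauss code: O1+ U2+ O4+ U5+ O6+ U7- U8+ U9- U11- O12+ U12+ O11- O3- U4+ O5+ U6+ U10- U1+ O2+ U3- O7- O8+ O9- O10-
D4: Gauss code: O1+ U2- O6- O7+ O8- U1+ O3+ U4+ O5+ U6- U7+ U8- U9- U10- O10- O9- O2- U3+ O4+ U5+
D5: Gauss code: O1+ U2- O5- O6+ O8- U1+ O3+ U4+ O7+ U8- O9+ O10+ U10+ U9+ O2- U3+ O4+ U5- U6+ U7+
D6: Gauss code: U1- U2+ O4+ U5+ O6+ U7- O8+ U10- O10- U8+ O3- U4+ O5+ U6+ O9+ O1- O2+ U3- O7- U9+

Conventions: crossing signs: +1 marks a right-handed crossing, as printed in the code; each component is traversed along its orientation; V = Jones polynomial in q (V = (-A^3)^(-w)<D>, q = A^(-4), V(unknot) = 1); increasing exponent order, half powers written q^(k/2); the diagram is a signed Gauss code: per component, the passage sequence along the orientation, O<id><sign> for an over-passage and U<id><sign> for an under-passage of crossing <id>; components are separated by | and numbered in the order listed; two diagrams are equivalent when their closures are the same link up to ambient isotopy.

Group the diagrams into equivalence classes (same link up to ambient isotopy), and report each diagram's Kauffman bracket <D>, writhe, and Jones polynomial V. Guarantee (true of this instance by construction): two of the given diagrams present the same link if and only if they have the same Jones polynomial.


grouping into links: {D1, D3, D4, D5, D6} | {D2}
V(D1) = q^-1 - 1 + 2q - 2q^2 + 2q^3 - 2q^4 + q^5  (w 0, c 12, <D> = A^-20 - 2A^-16 + 2A^-12 - 2A^-8 + 2A^-4 - 1 + A^4)
V(D2) = q + q^3 - q^4  (w +2, c 12, <D> = -A^-10 + A^-6 + A^2)
V(D3) = q^-1 - 1 + 2q - 2q^2 + 2q^3 - 2q^4 + q^5  (w +2, c 12, <D> = A^-14 - 2A^-10 + 2A^-6 - 2A^-2 + 2A^2 - A^6 + A^10)
V(D4) = q^-1 - 1 + 2q - 2q^2 + 2q^3 - 2q^4 + q^5  [10 crossings, <D> = A^-20 - 2A^-16 + 2A^-12 - 2A^-8 + 2A^-4 - 1 + A^4, w = 0]
D5 (bracket A^-8 - 2A^-4 + 2 - 2A^4 + 2A^8 - A^12 + A^16; 10 crossings at w = +4): V = q^-1 - 1 + 2q - 2q^2 + 2q^3 - 2q^4 + q^5
V(D6) = q^-1 - 1 + 2q - 2q^2 + 2q^3 - 2q^4 + q^5  [10 crossings, <D> = A^-14 - 2A^-10 + 2A^-6 - 2A^-2 + 2A^2 - A^6 + A^10, w = +2]
why: V(q) takes 2 values over 6 diagrams, fixing the grouping


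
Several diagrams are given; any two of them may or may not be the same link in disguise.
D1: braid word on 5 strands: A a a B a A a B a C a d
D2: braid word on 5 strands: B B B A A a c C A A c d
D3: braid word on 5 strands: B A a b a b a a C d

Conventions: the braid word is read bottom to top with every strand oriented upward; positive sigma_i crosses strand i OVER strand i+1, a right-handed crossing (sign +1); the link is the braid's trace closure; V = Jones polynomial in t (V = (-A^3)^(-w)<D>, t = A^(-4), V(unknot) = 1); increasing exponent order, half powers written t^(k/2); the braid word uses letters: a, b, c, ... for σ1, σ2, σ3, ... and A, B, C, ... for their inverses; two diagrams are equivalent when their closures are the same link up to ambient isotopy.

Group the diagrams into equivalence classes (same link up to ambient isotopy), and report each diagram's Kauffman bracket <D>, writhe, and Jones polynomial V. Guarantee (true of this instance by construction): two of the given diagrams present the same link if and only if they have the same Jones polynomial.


equivalence classes: {D1} | {D2} | {D3}
D1 (bracket A^-14 - 2A^-10 + 2A^-6 - 2A^-2 + 2A^2 - A^6 + A^10; 12 crossings at w = +2): V = t^-1 - 1 + 2t - 2t^2 + 2t^3 - 2t^4 + t^5
V(D2) = t^-8 - 2t^-7 + t^-6 - 2t^-5 + 2t^-4 + t^-2  (w -4, c 12, <D> = A^-4 + 2A^4 - 2A^8 + A^12 - 2A^16 + A^20)
V(D3) = t + t^3 - t^4  (w +4, c 10, <D> = -A^-4 + 1 + A^8)
observation: 3 classes among 3 diagrams; unequal V(t) rules out equality


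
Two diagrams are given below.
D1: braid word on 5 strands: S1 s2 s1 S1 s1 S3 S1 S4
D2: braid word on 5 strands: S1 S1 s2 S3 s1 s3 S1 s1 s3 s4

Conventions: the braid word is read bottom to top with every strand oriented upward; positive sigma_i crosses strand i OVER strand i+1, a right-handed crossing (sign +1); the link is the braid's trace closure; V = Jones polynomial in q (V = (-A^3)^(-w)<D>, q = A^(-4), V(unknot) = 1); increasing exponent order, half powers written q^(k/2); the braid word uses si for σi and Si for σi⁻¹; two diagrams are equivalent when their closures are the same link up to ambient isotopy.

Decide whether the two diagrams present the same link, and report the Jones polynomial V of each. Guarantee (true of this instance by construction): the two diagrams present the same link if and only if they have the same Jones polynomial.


equivalent: yes
D1 (bracket A^-6; 8 crossings at w = -2): V = 1
V(D2) = 1  (w +2, c 10, <D> = A^6)
key observation: one V(q) for all 2 diagrams — one class (guaranteed)


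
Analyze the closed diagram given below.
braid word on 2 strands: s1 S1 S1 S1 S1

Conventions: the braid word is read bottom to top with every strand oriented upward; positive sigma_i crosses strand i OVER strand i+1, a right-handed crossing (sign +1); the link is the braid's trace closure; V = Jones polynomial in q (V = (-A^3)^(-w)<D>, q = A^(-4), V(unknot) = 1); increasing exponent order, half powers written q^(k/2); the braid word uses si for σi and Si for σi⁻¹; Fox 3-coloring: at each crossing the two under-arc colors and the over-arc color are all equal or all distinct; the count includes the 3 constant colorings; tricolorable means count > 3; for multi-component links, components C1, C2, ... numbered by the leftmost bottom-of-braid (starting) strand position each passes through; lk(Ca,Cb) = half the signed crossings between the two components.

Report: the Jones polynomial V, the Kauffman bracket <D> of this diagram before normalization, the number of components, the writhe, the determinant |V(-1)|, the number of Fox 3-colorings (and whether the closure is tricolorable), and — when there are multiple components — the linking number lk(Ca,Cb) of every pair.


V = -q^-4 + q^-3 + q^-1
<D> = -A^-5 - A^3 + A^7 (w = -3)
1 component over 5 crossings, w = -3
9 Fox colorings among 3^5, |V(-1)| = 3: tricolorable
why: V spans 3 powers of q: at least 3 crossings in any diagram


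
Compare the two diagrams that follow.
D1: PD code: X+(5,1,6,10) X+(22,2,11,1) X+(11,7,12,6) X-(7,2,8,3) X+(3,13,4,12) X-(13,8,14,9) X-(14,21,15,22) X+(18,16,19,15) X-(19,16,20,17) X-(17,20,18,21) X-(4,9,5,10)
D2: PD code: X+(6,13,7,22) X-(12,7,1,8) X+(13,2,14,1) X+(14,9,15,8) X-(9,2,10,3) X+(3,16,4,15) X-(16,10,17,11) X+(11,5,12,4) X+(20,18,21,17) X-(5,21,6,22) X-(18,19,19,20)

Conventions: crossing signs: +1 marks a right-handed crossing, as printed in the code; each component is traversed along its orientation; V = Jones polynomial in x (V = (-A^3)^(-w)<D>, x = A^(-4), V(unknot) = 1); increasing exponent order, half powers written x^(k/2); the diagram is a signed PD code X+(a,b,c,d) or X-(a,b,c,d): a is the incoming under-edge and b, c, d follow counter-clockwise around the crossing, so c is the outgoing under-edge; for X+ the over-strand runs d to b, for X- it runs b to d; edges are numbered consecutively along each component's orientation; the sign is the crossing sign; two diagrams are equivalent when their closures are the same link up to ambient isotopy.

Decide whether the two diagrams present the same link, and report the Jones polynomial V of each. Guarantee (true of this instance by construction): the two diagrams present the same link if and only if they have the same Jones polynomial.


equivalent: yes
D1 (bracket A^-13 + A^-5; 11 crossings at w = -1): V = -x^(1/2) - x^(5/2)
V(D2) = -x^(1/2) - x^(5/2)  (w +1, c 11, <D> = A^-7 + A)
key observation: from 11 to 11 crossings by R-moves: one link, two diagrams


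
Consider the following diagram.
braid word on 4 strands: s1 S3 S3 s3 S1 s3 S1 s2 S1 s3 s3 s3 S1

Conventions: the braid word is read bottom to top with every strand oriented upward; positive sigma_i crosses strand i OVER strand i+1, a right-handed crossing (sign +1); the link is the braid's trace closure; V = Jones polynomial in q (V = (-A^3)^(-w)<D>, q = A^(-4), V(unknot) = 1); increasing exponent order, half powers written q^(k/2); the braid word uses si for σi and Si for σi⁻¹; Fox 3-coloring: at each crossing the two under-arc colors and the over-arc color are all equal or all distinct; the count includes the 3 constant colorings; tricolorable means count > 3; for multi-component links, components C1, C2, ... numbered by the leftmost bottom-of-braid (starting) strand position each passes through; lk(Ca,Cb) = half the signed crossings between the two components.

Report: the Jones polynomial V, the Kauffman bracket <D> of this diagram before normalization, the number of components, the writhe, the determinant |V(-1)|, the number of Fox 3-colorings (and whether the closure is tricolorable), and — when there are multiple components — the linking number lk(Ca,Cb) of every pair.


V = -q^-3 + q^-2 - q^-1 + 3 - q + q^2 - q^3
<D> = A^-9 - A^-5 + A^-1 - 3A^3 + A^7 - A^11 + A^15 (w = +1)
1 component over 13 crossings, w = +1
27 Fox colorings among 3^13, |V(-1)| = 9: tricolorable
why: palindromic: swapping q for 1/q fixes V


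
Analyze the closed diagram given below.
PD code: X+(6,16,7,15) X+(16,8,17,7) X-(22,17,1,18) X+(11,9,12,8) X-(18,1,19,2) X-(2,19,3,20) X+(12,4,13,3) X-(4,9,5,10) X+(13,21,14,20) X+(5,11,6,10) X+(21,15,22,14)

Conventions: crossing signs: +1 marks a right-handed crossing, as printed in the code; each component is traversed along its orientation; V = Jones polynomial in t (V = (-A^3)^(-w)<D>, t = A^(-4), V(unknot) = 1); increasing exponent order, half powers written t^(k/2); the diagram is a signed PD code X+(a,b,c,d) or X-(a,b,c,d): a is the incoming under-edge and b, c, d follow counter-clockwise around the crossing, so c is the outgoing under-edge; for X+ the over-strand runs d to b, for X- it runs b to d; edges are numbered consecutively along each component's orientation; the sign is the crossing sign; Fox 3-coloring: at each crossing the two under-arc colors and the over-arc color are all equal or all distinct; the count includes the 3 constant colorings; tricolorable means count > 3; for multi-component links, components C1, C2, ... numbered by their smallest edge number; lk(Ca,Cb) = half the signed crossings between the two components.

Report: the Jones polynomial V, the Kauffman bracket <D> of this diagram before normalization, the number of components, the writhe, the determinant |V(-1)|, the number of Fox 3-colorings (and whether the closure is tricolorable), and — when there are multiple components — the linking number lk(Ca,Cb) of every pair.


V(t) = -t^-1 + 2 - t + 2t^2 - t^3 + t^4 - t^5
bracket: A^-11 - A^-7 + A^-3 - 2A + A^5 - 2A^9 + A^13, w = +3
1 component, writhe +3, over 11 crossings
det 9, colorings 9 of 3^11 — tricolorable
observation: |V(-1)| = 9: so tricolorable, since 3 divides 9


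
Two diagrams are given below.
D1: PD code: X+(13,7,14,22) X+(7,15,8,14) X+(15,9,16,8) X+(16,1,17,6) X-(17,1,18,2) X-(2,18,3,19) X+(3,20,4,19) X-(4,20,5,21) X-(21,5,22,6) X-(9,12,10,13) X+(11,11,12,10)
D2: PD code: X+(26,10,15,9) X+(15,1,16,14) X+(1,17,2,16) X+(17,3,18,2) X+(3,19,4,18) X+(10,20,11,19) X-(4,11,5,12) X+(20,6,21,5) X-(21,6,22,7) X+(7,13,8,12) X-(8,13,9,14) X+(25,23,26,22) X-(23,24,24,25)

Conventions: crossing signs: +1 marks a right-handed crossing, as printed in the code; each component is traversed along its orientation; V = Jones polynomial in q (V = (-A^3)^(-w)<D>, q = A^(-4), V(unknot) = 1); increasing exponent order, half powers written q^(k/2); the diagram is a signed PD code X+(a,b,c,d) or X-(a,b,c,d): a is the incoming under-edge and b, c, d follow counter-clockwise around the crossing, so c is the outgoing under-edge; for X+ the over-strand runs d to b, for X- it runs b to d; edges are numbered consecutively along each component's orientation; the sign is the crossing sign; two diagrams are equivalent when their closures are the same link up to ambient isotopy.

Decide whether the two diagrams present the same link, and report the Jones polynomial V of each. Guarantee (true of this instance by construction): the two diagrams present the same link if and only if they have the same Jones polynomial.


equivalent: no
V(D1) = -q^(-3/2) - 2q^(1/2) + q^(3/2) - q^(5/2) + q^(7/2)  (w +1, c 11, <D> = -A^-11 + A^-7 - A^-3 + 2A + A^9)
D2 (bracket A^-15 - A^-11 + 2A^-7 - 2A^-3 + 2A - A^5 + A^9; 13 crossings at w = +5): V = -q^(3/2) + q^(5/2) - 2q^(7/2) + 2q^(9/2) - 2q^(11/2) + q^(13/2) - q^(15/2)
why: comparing 2 Jones polynomials yields 2 groups


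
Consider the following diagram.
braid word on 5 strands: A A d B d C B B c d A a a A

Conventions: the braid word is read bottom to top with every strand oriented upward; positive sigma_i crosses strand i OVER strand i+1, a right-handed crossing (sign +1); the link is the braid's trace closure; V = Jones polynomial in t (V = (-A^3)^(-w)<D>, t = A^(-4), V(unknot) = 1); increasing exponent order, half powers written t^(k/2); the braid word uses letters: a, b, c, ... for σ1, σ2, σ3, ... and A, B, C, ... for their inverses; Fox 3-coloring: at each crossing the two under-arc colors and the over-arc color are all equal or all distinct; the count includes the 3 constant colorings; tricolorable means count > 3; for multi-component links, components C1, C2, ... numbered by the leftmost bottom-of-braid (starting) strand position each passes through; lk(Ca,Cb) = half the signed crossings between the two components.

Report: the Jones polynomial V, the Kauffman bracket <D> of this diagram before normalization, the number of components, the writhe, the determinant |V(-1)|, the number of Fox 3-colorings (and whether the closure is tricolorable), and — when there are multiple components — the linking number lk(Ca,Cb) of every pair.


V(t) = t^-4 + 3t^-2 - t^-1 + 3 - 2t + t^2 - t^3
bracket: -A^-18 + A^-14 - 2A^-10 + 3A^-6 - A^-2 + 3A^2 + A^10, w = -2
3 components, writhe -2, over 14 crossings
lk(C1,C2) = -1
linking number lk(C1,C3) = 0
lk(C2,C3): -1
det 12, colorings 9 of 3^14 — tricolorable
observation: the word shrinks to σ1⁻¹ σ1⁻¹ σ4 σ2⁻¹ σ4 σ3⁻¹ σ2⁻¹ σ2⁻¹ σ3 σ4 after cancelling


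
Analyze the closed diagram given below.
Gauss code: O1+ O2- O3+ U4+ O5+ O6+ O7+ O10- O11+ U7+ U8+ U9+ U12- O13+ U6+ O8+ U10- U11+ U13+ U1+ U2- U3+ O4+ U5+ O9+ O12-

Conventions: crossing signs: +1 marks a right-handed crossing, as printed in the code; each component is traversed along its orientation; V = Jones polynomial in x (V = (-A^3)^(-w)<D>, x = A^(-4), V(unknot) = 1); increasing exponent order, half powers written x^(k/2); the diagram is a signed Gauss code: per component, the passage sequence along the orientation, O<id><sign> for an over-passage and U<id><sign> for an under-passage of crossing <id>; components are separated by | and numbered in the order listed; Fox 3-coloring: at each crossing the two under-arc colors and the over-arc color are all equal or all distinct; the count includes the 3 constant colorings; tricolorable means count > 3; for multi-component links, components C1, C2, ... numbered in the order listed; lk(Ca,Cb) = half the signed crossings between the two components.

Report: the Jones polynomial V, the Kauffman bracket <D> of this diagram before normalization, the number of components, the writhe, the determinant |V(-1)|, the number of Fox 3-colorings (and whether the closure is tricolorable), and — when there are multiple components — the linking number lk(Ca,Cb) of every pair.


V(x) = x^2 + 2x^4 - 2x^5 + x^6 - 2x^7 + x^8
bracket: -A^-11 + 2A^-7 - A^-3 + 2A - 2A^5 - A^13, w = +7
1 component, writhe +7, over 13 crossings
det 9, colorings 27 of 3^13 — tricolorable
observation: |V(-1)| = 9: so tricolorable, since 3 divides 9


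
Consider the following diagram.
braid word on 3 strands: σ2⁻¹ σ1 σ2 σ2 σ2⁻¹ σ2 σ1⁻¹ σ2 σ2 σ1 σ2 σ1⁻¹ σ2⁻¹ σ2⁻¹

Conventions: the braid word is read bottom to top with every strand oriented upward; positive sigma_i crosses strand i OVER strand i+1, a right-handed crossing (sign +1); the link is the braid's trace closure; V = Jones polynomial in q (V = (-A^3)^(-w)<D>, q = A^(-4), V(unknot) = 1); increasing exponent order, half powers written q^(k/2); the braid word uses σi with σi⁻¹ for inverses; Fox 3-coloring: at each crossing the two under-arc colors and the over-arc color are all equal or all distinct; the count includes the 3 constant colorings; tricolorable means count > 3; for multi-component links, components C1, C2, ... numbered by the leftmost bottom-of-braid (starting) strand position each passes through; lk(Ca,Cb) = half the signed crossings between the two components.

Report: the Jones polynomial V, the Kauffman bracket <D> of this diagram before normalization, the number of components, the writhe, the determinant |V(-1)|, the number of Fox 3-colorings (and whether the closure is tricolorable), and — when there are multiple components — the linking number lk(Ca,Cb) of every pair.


V(q) = -q^-1 + 2 - q + 2q^2 - q^3 + q^4 - q^5
bracket: -A^-14 + A^-10 - A^-6 + 2A^-2 - A^2 + 2A^6 - A^10, w = +2
1 component, writhe +2, over 14 crossings
det 9, colorings 9 of 3^14 — tricolorable
observation: V spans 6 powers of q: at least 6 crossings in any diagram
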